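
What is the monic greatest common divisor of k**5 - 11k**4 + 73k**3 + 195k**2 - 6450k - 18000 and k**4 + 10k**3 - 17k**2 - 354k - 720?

k**2 + 8k + 15

By polynomial division,
  k**5 - 11k**4 + 73k**3 + 195k**2 - 6450k - 18000 = (k - 21)(k**4 + 10k**3 - 17k**2 - 354k - 720) + (300k**3 + 192k**2 - 13164k - 33120)
  k**4 + 10k**3 - 17k**2 - 354k - 720 = ((1/300)k + 39/1250)(300k**3 + 192k**2 - 13164k - 33120) + ((13056/625)k**2 + (104448/625)k + 39168/125)
  300k**3 + 192k**2 - 13164k - 33120 = ((15625/1088)k - 14375/136)((13056/625)k**2 + (104448/625)k + 39168/125) + (0)
Last nonzero remainder: (13056/625)k**2 + (104448/625)k + 39168/125. Dividing through by 13056/625 gives the monic gcd k**2 + 8k + 15.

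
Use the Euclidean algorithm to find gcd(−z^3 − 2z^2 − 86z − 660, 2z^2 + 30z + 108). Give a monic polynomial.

Repeated division with remainder:
  −z^3 − 2z^2 − 86z − 660 = (−(1/2)z + 13/2)(2z^2 + 30z + 108) + (−227z − 1362)
  2z^2 + 30z + 108 = (−(2/227)z − 18/227)(−227z − 1362) + (0)
Last nonzero remainder: −227z − 1362. Dividing through by −227 gives the monic gcd z + 6.

z + 6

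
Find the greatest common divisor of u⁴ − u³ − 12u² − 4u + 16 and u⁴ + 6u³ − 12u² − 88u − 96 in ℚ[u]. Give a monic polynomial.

Euclidean algorithm in ℚ[u]:
  u⁴ − u³ − 12u² − 4u + 16 = (u⁴ + 6u³ − 12u² − 88u − 96) + (−7u³ + 84u + 112)
  u⁴ + 6u³ − 12u² − 88u − 96 = (−(1/7)u − 6/7)(−7u³ + 84u + 112) + (0)
Last nonzero remainder: −7u³ + 84u + 112. Dividing through by −7 gives the monic gcd u³ − 12u − 16.

u³ − 12u − 16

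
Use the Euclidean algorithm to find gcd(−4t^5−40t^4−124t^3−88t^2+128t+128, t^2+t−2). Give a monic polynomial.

Apply the Euclidean algorithm:
  −4t^5−40t^4−124t^3−88t^2+128t+128 = (−4t^3−36t^2−96t−64)(t^2+t−2) + (0)
The last nonzero remainder t^2+t−2 is already monic.

t^2+t−2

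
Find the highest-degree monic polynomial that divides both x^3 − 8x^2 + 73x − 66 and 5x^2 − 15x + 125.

1

Apply the Euclidean algorithm:
  x^3 − 8x^2 + 73x − 66 = ((1/5)x − 1)(5x^2 − 15x + 125) + (33x + 59)
  5x^2 − 15x + 125 = ((5/33)x − 790/1089)(33x + 59) + (182735/1089)
  33x + 59 = ((35937/182735)x + 64251/182735)(182735/1089) + (0)
The last nonzero remainder is the constant 182735/1089, so the polynomials are coprime and gcd = 1.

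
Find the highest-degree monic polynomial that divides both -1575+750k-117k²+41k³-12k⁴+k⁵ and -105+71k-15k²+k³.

-105+71k-15k²+k³

Euclidean algorithm in ℚ[k]:
  k⁵-12k⁴+41k³-117k²+750k-1575 = (k²+3k+15)(k³-15k²+71k-105) + (0)
The last nonzero remainder k³-15k²+71k-105 is already monic.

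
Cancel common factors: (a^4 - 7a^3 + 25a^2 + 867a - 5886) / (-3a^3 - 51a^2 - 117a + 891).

(-a^3 + 16a^2 - 169a + 654)/(3a^2 + 24a - 99)

Apply the Euclidean algorithm:
  a^4 - 7a^3 + 25a^2 + 867a - 5886 = (-(1/3)a + 8)(-3a^3 - 51a^2 - 117a + 891) + (394a^2 + 2100a - 13014)
  -3a^3 - 51a^2 - 117a + 891 = (-(3/394)a - 6897/77618)(394a^2 + 2100a - 13014) + (-(1144440/38809)a - 10299960/38809)
  394a^2 + 2100a - 13014 = (-(7645373/572220)a + 9352969/190740)(-(1144440/38809)a - 10299960/38809) + (0)
Last nonzero remainder: -(1144440/38809)a - 10299960/38809. Dividing through by -1144440/38809 gives the monic gcd a + 9.
Cancel a + 9 from numerator and denominator to get the reduced form.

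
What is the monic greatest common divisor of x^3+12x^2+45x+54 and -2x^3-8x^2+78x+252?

x+3

By polynomial division,
  x^3+12x^2+45x+54 = (-1/2)(-2x^3-8x^2+78x+252) + (8x^2+84x+180)
  -2x^3-8x^2+78x+252 = (-(1/4)x+13/8)(8x^2+84x+180) + (-(27/2)x-81/2)
  8x^2+84x+180 = (-(16/27)x-40/9)(-(27/2)x-81/2) + (0)
Last nonzero remainder: -(27/2)x-81/2. Dividing through by -27/2 gives the monic gcd x+3.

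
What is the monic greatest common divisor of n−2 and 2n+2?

Apply the Euclidean algorithm:
  n−2 = (1/2)(2n+2) + (−3)
  2n+2 = (−(2/3)n−2/3)(−3) + (0)
The last nonzero remainder is the constant −3, so the polynomials are coprime and gcd = 1.

1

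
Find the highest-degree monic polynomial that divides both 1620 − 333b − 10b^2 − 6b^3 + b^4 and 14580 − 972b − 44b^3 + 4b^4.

−405 − 18b − 2b^2 + b^3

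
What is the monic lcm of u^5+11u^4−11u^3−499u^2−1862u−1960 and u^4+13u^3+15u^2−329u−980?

u^7+13u^6−24u^5−906u^4−2475u^3+11781u^2+61250u+68600

By polynomial division,
  u^5+11u^4−11u^3−499u^2−1862u−1960 = (u−2)(u^4+13u^3+15u^2−329u−980) + (−140u^2−1540u−3920)
  u^4+13u^3+15u^2−329u−980 = (−(1/140)u^2−(1/70)u+1/4)(−140u^2−1540u−3920) + (0)
Last nonzero remainder: −140u^2−1540u−3920. Dividing through by −140 gives the monic gcd u^2+11u+28.
Then lcm(f, g) = f·g / gcd(f, g); expanding and making the result monic gives the answer.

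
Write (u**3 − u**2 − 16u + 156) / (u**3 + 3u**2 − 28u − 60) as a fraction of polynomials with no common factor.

(u**2 − 7u + 26)/(u**2 − 3u − 10)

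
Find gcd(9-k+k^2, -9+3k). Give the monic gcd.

1

Repeated division with remainder:
  k^2-k+9 = ((1/3)k+2/3)(3k-9) + (15)
  3k-9 = ((1/5)k-3/5)(15) + (0)
The last nonzero remainder is the constant 15, so the polynomials are coprime and gcd = 1.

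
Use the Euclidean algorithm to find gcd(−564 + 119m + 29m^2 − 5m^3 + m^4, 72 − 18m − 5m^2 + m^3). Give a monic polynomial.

−12 + m + m^2

Apply the Euclidean algorithm:
  m^4 − 5m^3 + 29m^2 + 119m − 564 = (m)(m^3 − 5m^2 − 18m + 72) + (47m^2 + 47m − 564)
  m^3 − 5m^2 − 18m + 72 = ((1/47)m − 6/47)(47m^2 + 47m − 564) + (0)
Last nonzero remainder: 47m^2 + 47m − 564. Dividing through by 47 gives the monic gcd m^2 + m − 12.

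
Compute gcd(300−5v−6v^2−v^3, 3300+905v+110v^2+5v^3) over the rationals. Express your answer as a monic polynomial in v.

60+11v+v^2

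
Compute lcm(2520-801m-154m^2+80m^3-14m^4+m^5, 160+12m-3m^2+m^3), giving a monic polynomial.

10080-684m-1417m^2+166m^3+24m^4-10m^5+m^6

Apply the Euclidean algorithm:
  m^5-14m^4+80m^3-154m^2-801m+2520 = (m^2-11m+35)(m^3-3m^2+12m+160) + (-77m^2+539m-3080)
  m^3-3m^2+12m+160 = (-(1/77)m-4/77)(-77m^2+539m-3080) + (0)
Last nonzero remainder: -77m^2+539m-3080. Dividing through by -77 gives the monic gcd m^2-7m+40.
Then lcm(f, g) = f·g / gcd(f, g); expanding and making the result monic gives the answer.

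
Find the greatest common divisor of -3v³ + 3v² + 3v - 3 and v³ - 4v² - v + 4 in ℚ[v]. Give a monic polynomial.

Apply the Euclidean algorithm:
  -3v³ + 3v² + 3v - 3 = (-3)(v³ - 4v² - v + 4) + (-9v² + 9)
  v³ - 4v² - v + 4 = (-(1/9)v + 4/9)(-9v² + 9) + (0)
Last nonzero remainder: -9v² + 9. Dividing through by -9 gives the monic gcd v² - 1.

v² - 1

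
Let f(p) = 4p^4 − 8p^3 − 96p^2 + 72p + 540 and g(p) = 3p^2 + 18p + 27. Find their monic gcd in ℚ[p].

Apply the Euclidean algorithm:
  4p^4 − 8p^3 − 96p^2 + 72p + 540 = ((4/3)p^2 − (32/3)p + 20)(3p^2 + 18p + 27) + (0)
Last nonzero remainder: 3p^2 + 18p + 27. Dividing through by 3 gives the monic gcd p^2 + 6p + 9.

p^2 + 6p + 9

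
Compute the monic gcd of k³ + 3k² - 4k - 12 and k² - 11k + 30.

1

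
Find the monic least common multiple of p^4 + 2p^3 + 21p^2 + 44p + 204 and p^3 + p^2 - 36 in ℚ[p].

By polynomial division,
  p^4 + 2p^3 + 21p^2 + 44p + 204 = (p + 1)(p^3 + p^2 - 36) + (20p^2 + 80p + 240)
  p^3 + p^2 - 36 = ((1/20)p - 3/20)(20p^2 + 80p + 240) + (0)
Last nonzero remainder: 20p^2 + 80p + 240. Dividing through by 20 gives the monic gcd p^2 + 4p + 12.
Then lcm(f, g) = f·g / gcd(f, g); expanding and making the result monic gives the answer.

p^5 - p^4 + 15p^3 - 19p^2 + 72p - 612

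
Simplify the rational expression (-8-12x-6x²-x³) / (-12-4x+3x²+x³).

(-4-4x-x²)/(-6+x+x²)

Euclidean algorithm in ℚ[x]:
  -x³-6x²-12x-8 = (-1)(x³+3x²-4x-12) + (-3x²-16x-20)
  x³+3x²-4x-12 = (-(1/3)x+7/9)(-3x²-16x-20) + ((16/9)x+32/9)
  -3x²-16x-20 = (-(27/16)x-45/8)((16/9)x+32/9) + (0)
Last nonzero remainder: (16/9)x+32/9. Dividing through by 16/9 gives the monic gcd x+2.
Cancel x+2 from numerator and denominator to get the reduced form.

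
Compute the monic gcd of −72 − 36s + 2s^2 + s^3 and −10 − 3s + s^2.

Repeated division with remainder:
  s^3 + 2s^2 − 36s − 72 = (s + 5)(s^2 − 3s − 10) + (−11s − 22)
  s^2 − 3s − 10 = (−(1/11)s + 5/11)(−11s − 22) + (0)
Last nonzero remainder: −11s − 22. Dividing through by −11 gives the monic gcd s + 2.

2 + s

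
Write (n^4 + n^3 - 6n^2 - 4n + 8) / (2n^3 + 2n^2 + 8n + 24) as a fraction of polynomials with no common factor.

(n^3 - n^2 - 4n + 4)/(2n^2 - 2n + 12)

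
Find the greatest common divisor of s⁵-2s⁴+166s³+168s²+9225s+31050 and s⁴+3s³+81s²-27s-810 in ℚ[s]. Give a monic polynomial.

s³+6s²+99s+270

Apply the Euclidean algorithm:
  s⁵-2s⁴+166s³+168s²+9225s+31050 = (s-5)(s⁴+3s³+81s²-27s-810) + (100s³+600s²+9900s+27000)
  s⁴+3s³+81s²-27s-810 = ((1/100)s-3/100)(100s³+600s²+9900s+27000) + (0)
Last nonzero remainder: 100s³+600s²+9900s+27000. Dividing through by 100 gives the monic gcd s³+6s²+99s+270.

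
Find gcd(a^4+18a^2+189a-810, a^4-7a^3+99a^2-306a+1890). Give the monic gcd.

Apply the Euclidean algorithm:
  a^4+18a^2+189a-810 = (a^4-7a^3+99a^2-306a+1890) + (7a^3-81a^2+495a-2700)
  a^4-7a^3+99a^2-306a+1890 = ((1/7)a+32/49)(7a^3-81a^2+495a-2700) + ((3978/49)a^2-(11934/49)a+179010/49)
  7a^3-81a^2+495a-2700 = ((343/3978)a-490/663)((3978/49)a^2-(11934/49)a+179010/49) + (0)
Last nonzero remainder: (3978/49)a^2-(11934/49)a+179010/49. Dividing through by 3978/49 gives the monic gcd a^2-3a+45.

a^2-3a+45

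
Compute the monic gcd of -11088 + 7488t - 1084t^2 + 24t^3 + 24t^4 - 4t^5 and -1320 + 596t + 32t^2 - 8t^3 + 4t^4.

-66 + 43t - 7t^2 + t^3

Apply the Euclidean algorithm:
  -4t^5 + 24t^4 + 24t^3 - 1084t^2 + 7488t - 11088 = (-t + 4)(4t^4 - 8t^3 + 32t^2 + 596t - 1320) + (88t^3 - 616t^2 + 3784t - 5808)
  4t^4 - 8t^3 + 32t^2 + 596t - 1320 = ((1/22)t + 5/22)(88t^3 - 616t^2 + 3784t - 5808) + (0)
Last nonzero remainder: 88t^3 - 616t^2 + 3784t - 5808. Dividing through by 88 gives the monic gcd t^3 - 7t^2 + 43t - 66.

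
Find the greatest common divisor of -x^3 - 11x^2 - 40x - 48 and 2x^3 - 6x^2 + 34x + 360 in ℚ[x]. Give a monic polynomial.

x + 4

Apply the Euclidean algorithm:
  -x^3 - 11x^2 - 40x - 48 = (-1/2)(2x^3 - 6x^2 + 34x + 360) + (-14x^2 - 23x + 132)
  2x^3 - 6x^2 + 34x + 360 = (-(1/7)x + 65/98)(-14x^2 - 23x + 132) + ((6675/98)x + 13350/49)
  -14x^2 - 23x + 132 = (-(1372/6675)x + 1078/2225)((6675/98)x + 13350/49) + (0)
Last nonzero remainder: (6675/98)x + 13350/49. Dividing through by 6675/98 gives the monic gcd x + 4.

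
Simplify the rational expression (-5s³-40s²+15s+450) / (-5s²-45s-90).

Euclidean algorithm in ℚ[s]:
  -5s³-40s²+15s+450 = (s-1)(-5s²-45s-90) + (60s+360)
  -5s²-45s-90 = (-(1/12)s-1/4)(60s+360) + (0)
Last nonzero remainder: 60s+360. Dividing through by 60 gives the monic gcd s+6.
Cancel s+6 from numerator and denominator to get the reduced form.

(s²+2s-15)/(s+3)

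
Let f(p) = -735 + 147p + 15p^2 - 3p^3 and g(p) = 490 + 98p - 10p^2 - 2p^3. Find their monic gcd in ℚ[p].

Apply the Euclidean algorithm:
  -3p^3 + 15p^2 + 147p - 735 = (3/2)(-2p^3 - 10p^2 + 98p + 490) + (30p^2 - 1470)
  -2p^3 - 10p^2 + 98p + 490 = (-(1/15)p - 1/3)(30p^2 - 1470) + (0)
Last nonzero remainder: 30p^2 - 1470. Dividing through by 30 gives the monic gcd p^2 - 49.

-49 + p^2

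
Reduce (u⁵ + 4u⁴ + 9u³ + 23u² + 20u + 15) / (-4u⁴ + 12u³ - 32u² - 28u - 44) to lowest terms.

By polynomial division,
  u⁵ + 4u⁴ + 9u³ + 23u² + 20u + 15 = (-(1/4)u - 7/4)(-4u⁴ + 12u³ - 32u² - 28u - 44) + (22u³ - 40u² - 40u - 62)
  -4u⁴ + 12u³ - 32u² - 28u - 44 = (-(2/11)u + 26/121)(22u³ - 40u² - 40u - 62) + (-(3712/121)u² - (3712/121)u - 3712/121)
  22u³ - 40u² - 40u - 62 = (-(1331/1856)u + 3751/1856)(-(3712/121)u² - (3712/121)u - 3712/121) + (0)
Last nonzero remainder: -(3712/121)u² - (3712/121)u - 3712/121. Dividing through by -3712/121 gives the monic gcd u² + u + 1.
Cancel u² + u + 1 from numerator and denominator to get the reduced form.

(-u³ - 3u² - 5u - 15)/(4u² - 16u + 44)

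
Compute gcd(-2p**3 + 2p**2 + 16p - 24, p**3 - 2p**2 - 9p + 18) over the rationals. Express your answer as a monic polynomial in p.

p**2 + p - 6

Repeated division with remainder:
  -2p**3 + 2p**2 + 16p - 24 = (-2)(p**3 - 2p**2 - 9p + 18) + (-2p**2 - 2p + 12)
  p**3 - 2p**2 - 9p + 18 = (-(1/2)p + 3/2)(-2p**2 - 2p + 12) + (0)
Last nonzero remainder: -2p**2 - 2p + 12. Dividing through by -2 gives the monic gcd p**2 + p - 6.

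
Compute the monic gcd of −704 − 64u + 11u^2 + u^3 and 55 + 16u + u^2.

11 + u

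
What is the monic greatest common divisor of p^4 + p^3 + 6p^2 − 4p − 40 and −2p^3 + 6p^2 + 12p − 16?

p + 2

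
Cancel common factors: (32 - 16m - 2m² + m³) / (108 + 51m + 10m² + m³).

Repeated division with remainder:
  m³ - 2m² - 16m + 32 = (m³ + 10m² + 51m + 108) + (-12m² - 67m - 76)
  m³ + 10m² + 51m + 108 = (-(1/12)m - 53/144)(-12m² - 67m - 76) + ((2881/144)m + 2881/36)
  -12m² - 67m - 76 = (-(1728/2881)m - 2736/2881)((2881/144)m + 2881/36) + (0)
Last nonzero remainder: (2881/144)m + 2881/36. Dividing through by 2881/144 gives the monic gcd m + 4.
Cancel m + 4 from numerator and denominator to get the reduced form.

(8 - 6m + m²)/(27 + 6m + m²)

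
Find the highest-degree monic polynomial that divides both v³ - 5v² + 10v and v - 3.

1

Repeated division with remainder:
  v³ - 5v² + 10v = (v² - 2v + 4)(v - 3) + (12)
  v - 3 = ((1/12)v - 1/4)(12) + (0)
The last nonzero remainder is the constant 12, so the polynomials are coprime and gcd = 1.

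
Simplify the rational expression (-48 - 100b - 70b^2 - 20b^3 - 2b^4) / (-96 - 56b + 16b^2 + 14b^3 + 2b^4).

(-1 - b)/(-2 + b)

Euclidean algorithm in ℚ[b]:
  -2b^4 - 20b^3 - 70b^2 - 100b - 48 = (-1)(2b^4 + 14b^3 + 16b^2 - 56b - 96) + (-6b^3 - 54b^2 - 156b - 144)
  2b^4 + 14b^3 + 16b^2 - 56b - 96 = (-(1/3)b + 2/3)(-6b^3 - 54b^2 - 156b - 144) + (0)
Last nonzero remainder: -6b^3 - 54b^2 - 156b - 144. Dividing through by -6 gives the monic gcd b^3 + 9b^2 + 26b + 24.
Cancel b^3 + 9b^2 + 26b + 24 from numerator and denominator to get the reduced form.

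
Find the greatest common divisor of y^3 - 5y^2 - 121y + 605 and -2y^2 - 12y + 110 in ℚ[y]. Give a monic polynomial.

Repeated division with remainder:
  y^3 - 5y^2 - 121y + 605 = (-(1/2)y + 11/2)(-2y^2 - 12y + 110) + (0)
Last nonzero remainder: -2y^2 - 12y + 110. Dividing through by -2 gives the monic gcd y^2 + 6y - 55.

y^2 + 6y - 55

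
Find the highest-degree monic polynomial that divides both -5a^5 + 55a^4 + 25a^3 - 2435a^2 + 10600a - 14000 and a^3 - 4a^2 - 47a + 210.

Euclidean algorithm in ℚ[a]:
  -5a^5 + 55a^4 + 25a^3 - 2435a^2 + 10600a - 14000 = (-5a^2 + 35a - 70)(a^3 - 4a^2 - 47a + 210) + (-20a^2 - 40a + 700)
  a^3 - 4a^2 - 47a + 210 = (-(1/20)a + 3/10)(-20a^2 - 40a + 700) + (0)
Last nonzero remainder: -20a^2 - 40a + 700. Dividing through by -20 gives the monic gcd a^2 + 2a - 35.

a^2 + 2a - 35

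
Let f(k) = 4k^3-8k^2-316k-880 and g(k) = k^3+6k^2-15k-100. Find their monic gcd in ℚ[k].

By polynomial division,
  4k^3-8k^2-316k-880 = (4)(k^3+6k^2-15k-100) + (-32k^2-256k-480)
  k^3+6k^2-15k-100 = (-(1/32)k+1/16)(-32k^2-256k-480) + (-14k-70)
  -32k^2-256k-480 = ((16/7)k+48/7)(-14k-70) + (0)
Last nonzero remainder: -14k-70. Dividing through by -14 gives the monic gcd k+5.

k+5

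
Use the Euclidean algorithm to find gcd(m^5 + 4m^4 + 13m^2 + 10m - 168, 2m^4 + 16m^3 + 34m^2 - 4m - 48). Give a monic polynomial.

Repeated division with remainder:
  m^5 + 4m^4 + 13m^2 + 10m - 168 = ((1/2)m - 2)(2m^4 + 16m^3 + 34m^2 - 4m - 48) + (15m^3 + 83m^2 + 26m - 264)
  2m^4 + 16m^3 + 34m^2 - 4m - 48 = ((2/15)m + 74/225)(15m^3 + 83m^2 + 26m - 264) + ((728/225)m^2 + (5096/225)m + 2912/75)
  15m^3 + 83m^2 + 26m - 264 = ((3375/728)m - 2475/364)((728/225)m^2 + (5096/225)m + 2912/75) + (0)
Last nonzero remainder: (728/225)m^2 + (5096/225)m + 2912/75. Dividing through by 728/225 gives the monic gcd m^2 + 7m + 12.

m^2 + 7m + 12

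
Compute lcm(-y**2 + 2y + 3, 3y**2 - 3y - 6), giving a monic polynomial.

y**3 - 4y**2 + y + 6

Repeated division with remainder:
  -y**2 + 2y + 3 = (-1/3)(3y**2 - 3y - 6) + (y + 1)
  3y**2 - 3y - 6 = (3y - 6)(y + 1) + (0)
The last nonzero remainder y + 1 is already monic.
Then lcm(f, g) = f·g / gcd(f, g); expanding and making the result monic gives the answer.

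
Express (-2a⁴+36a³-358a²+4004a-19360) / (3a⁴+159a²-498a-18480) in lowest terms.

Apply the Euclidean algorithm:
  -2a⁴+36a³-358a²+4004a-19360 = (-2/3)(3a⁴+159a²-498a-18480) + (36a³-252a²+3672a-31680)
  3a⁴+159a²-498a-18480 = ((1/12)a+7/12)(36a³-252a²+3672a-31680) + (0)
Last nonzero remainder: 36a³-252a²+3672a-31680. Dividing through by 36 gives the monic gcd a³-7a²+102a-880.
Cancel a³-7a²+102a-880 from numerator and denominator to get the reduced form.

(-2a+22)/(3a+21)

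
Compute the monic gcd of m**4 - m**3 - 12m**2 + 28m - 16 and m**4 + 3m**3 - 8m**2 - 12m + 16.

m**3 + m**2 - 10m + 8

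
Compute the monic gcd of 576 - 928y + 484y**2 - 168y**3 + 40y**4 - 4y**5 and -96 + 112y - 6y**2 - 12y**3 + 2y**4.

-16 + 24y - 9y**2 + y**3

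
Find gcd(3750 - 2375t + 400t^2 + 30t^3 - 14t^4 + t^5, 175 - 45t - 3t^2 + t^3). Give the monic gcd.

Repeated division with remainder:
  t^5 - 14t^4 + 30t^3 + 400t^2 - 2375t + 3750 = (t^2 - 11t + 42)(t^3 - 3t^2 - 45t + 175) + (-144t^2 + 1440t - 3600)
  t^3 - 3t^2 - 45t + 175 = (-(1/144)t - 7/144)(-144t^2 + 1440t - 3600) + (0)
Last nonzero remainder: -144t^2 + 1440t - 3600. Dividing through by -144 gives the monic gcd t^2 - 10t + 25.

25 - 10t + t^2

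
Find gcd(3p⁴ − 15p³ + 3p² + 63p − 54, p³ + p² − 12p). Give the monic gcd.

p − 3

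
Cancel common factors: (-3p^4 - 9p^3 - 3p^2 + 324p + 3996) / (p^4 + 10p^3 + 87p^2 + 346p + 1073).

Apply the Euclidean algorithm:
  -3p^4 - 9p^3 - 3p^2 + 324p + 3996 = (-3)(p^4 + 10p^3 + 87p^2 + 346p + 1073) + (21p^3 + 258p^2 + 1362p + 7215)
  p^4 + 10p^3 + 87p^2 + 346p + 1073 = ((1/21)p - 16/147)(21p^3 + 258p^2 + 1362p + 7215) + ((2461/49)p^2 + (7383/49)p + 91057/49)
  21p^3 + 258p^2 + 1362p + 7215 = ((1029/2461)p + 9555/2461)((2461/49)p^2 + (7383/49)p + 91057/49) + (0)
Last nonzero remainder: (2461/49)p^2 + (7383/49)p + 91057/49. Dividing through by 2461/49 gives the monic gcd p^2 + 3p + 37.
Cancel p^2 + 3p + 37 from numerator and denominator to get the reduced form.

(-3p^2 + 108)/(p^2 + 7p + 29)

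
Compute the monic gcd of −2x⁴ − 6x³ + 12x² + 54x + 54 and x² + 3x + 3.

x² + 3x + 3

Apply the Euclidean algorithm:
  −2x⁴ − 6x³ + 12x² + 54x + 54 = (−2x² + 18)(x² + 3x + 3) + (0)
The last nonzero remainder x² + 3x + 3 is already monic.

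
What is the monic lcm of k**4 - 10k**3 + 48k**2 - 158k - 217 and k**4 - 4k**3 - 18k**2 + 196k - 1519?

By polynomial division,
  k**4 - 10k**3 + 48k**2 - 158k - 217 = (k**4 - 4k**3 - 18k**2 + 196k - 1519) + (-6k**3 + 66k**2 - 354k + 1302)
  k**4 - 4k**3 - 18k**2 + 196k - 1519 = (-(1/6)k - 7/6)(-6k**3 + 66k**2 - 354k + 1302) + (0)
Last nonzero remainder: -6k**3 + 66k**2 - 354k + 1302. Dividing through by -6 gives the monic gcd k**3 - 11k**2 + 59k - 217.
Then lcm(f, g) = f·g / gcd(f, g); expanding and making the result monic gives the answer.

k**5 - 3k**4 - 22k**3 + 178k**2 - 1323k - 1519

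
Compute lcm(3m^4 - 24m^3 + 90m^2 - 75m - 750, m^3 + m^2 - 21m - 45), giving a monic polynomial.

By polynomial division,
  3m^4 - 24m^3 + 90m^2 - 75m - 750 = (3m - 27)(m^3 + m^2 - 21m - 45) + (180m^2 - 507m - 1965)
  m^3 + m^2 - 21m - 45 = ((1/180)m + 229/10800)(180m^2 - 507m - 1965) + ((2401/3600)m - 2401/720)
  180m^2 - 507m - 1965 = ((648000/2401)m + 1414800/2401)((2401/3600)m - 2401/720) + (0)
Last nonzero remainder: (2401/3600)m - 2401/720. Dividing through by 2401/3600 gives the monic gcd m - 5.
Then lcm(f, g) = f·g / gcd(f, g); expanding and making the result monic gives the answer.

m^6 - 2m^5 - 9m^4 + 83m^3 - 130m^2 - 1725m - 2250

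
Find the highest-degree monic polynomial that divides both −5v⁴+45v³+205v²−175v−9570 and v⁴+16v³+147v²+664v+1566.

v²+8v+29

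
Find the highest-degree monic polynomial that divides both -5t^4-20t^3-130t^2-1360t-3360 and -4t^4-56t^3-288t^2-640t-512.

t^2+8t+16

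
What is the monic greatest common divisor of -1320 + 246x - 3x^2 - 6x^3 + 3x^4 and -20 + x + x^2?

-20 + x + x^2

Apply the Euclidean algorithm:
  3x^4 - 6x^3 - 3x^2 + 246x - 1320 = (3x^2 - 9x + 66)(x^2 + x - 20) + (0)
The last nonzero remainder x^2 + x - 20 is already monic.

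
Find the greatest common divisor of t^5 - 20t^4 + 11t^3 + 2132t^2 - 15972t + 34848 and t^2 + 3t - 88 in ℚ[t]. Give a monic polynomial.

Repeated division with remainder:
  t^5 - 20t^4 + 11t^3 + 2132t^2 - 15972t + 34848 = (t^3 - 23t^2 + 168t - 396)(t^2 + 3t - 88) + (0)
The last nonzero remainder t^2 + 3t - 88 is already monic.

t^2 + 3t - 88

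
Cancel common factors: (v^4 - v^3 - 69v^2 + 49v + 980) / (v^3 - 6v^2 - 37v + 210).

(v^2 + 11v + 28)/(v + 6)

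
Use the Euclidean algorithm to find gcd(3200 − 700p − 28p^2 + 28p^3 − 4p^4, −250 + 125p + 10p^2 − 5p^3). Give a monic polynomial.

−25 + p^2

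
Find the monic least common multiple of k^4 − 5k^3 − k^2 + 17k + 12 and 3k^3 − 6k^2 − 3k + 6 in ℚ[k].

k^6 − 8k^5 + 16k^4 + 10k^3 − 41k^2 − 2k + 24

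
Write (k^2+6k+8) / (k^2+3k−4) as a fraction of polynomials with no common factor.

Repeated division with remainder:
  k^2+6k+8 = (k^2+3k−4) + (3k+12)
  k^2+3k−4 = ((1/3)k−1/3)(3k+12) + (0)
Last nonzero remainder: 3k+12. Dividing through by 3 gives the monic gcd k+4.
Cancel k+4 from numerator and denominator to get the reduced form.

(k+2)/(k−1)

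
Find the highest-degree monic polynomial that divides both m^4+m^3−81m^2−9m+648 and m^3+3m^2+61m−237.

m−3

By polynomial division,
  m^4+m^3−81m^2−9m+648 = (m−2)(m^3+3m^2+61m−237) + (−136m^2+350m+174)
  m^3+3m^2+61m−237 = (−(1/136)m−379/9248)(−136m^2+350m+174) + ((354305/4624)m−1062915/4624)
  −136m^2+350m+174 = (−(628864/354305)m−268192/354305)((354305/4624)m−1062915/4624) + (0)
Last nonzero remainder: (354305/4624)m−1062915/4624. Dividing through by 354305/4624 gives the monic gcd m−3.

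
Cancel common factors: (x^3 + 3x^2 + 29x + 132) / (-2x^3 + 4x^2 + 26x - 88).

(-x^2 + x - 33)/(2x^2 - 12x + 22)

Euclidean algorithm in ℚ[x]:
  x^3 + 3x^2 + 29x + 132 = (-1/2)(-2x^3 + 4x^2 + 26x - 88) + (5x^2 + 42x + 88)
  -2x^3 + 4x^2 + 26x - 88 = (-(2/5)x + 104/25)(5x^2 + 42x + 88) + (-(2838/25)x - 11352/25)
  5x^2 + 42x + 88 = (-(125/2838)x - 25/129)(-(2838/25)x - 11352/25) + (0)
Last nonzero remainder: -(2838/25)x - 11352/25. Dividing through by -2838/25 gives the monic gcd x + 4.
Cancel x + 4 from numerator and denominator to get the reduced form.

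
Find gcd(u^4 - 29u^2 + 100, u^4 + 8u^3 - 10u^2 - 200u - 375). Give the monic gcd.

Repeated division with remainder:
  u^4 - 29u^2 + 100 = (u^4 + 8u^3 - 10u^2 - 200u - 375) + (-8u^3 - 19u^2 + 200u + 475)
  u^4 + 8u^3 - 10u^2 - 200u - 375 = (-(1/8)u - 45/64)(-8u^3 - 19u^2 + 200u + 475) + ((105/64)u^2 - 2625/64)
  -8u^3 - 19u^2 + 200u + 475 = (-(512/105)u - 1216/105)((105/64)u^2 - 2625/64) + (0)
Last nonzero remainder: (105/64)u^2 - 2625/64. Dividing through by 105/64 gives the monic gcd u^2 - 25.

u^2 - 25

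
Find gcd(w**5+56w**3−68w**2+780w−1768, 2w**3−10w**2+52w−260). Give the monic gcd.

Repeated division with remainder:
  w**5+56w**3−68w**2+780w−1768 = ((1/2)w**2+(5/2)w+55/2)(2w**3−10w**2+52w−260) + (207w**2+5382)
  2w**3−10w**2+52w−260 = ((2/207)w−10/207)(207w**2+5382) + (0)
Last nonzero remainder: 207w**2+5382. Dividing through by 207 gives the monic gcd w**2+26.

w**2+26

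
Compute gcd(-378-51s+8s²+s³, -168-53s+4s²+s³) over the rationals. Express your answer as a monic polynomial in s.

Apply the Euclidean algorithm:
  s³+8s²-51s-378 = (s³+4s²-53s-168) + (4s²+2s-210)
  s³+4s²-53s-168 = ((1/4)s+7/8)(4s²+2s-210) + (-(9/4)s+63/4)
  4s²+2s-210 = (-(16/9)s-40/3)(-(9/4)s+63/4) + (0)
Last nonzero remainder: -(9/4)s+63/4. Dividing through by -9/4 gives the monic gcd s-7.

-7+s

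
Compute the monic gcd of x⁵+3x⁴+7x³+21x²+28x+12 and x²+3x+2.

By polynomial division,
  x⁵+3x⁴+7x³+21x²+28x+12 = (x³+5x+6)(x²+3x+2) + (0)
The last nonzero remainder x²+3x+2 is already monic.

x²+3x+2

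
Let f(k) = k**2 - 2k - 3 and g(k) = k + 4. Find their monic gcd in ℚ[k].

1

Euclidean algorithm in ℚ[k]:
  k**2 - 2k - 3 = (k - 6)(k + 4) + (21)
  k + 4 = ((1/21)k + 4/21)(21) + (0)
The last nonzero remainder is the constant 21, so the polynomials are coprime and gcd = 1.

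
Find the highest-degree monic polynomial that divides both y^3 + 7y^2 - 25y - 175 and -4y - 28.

y + 7

Repeated division with remainder:
  y^3 + 7y^2 - 25y - 175 = (-(1/4)y^2 + 25/4)(-4y - 28) + (0)
Last nonzero remainder: -4y - 28. Dividing through by -4 gives the monic gcd y + 7.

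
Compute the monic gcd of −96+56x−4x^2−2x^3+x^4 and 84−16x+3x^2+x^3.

12−4x+x^2

By polynomial division,
  x^4−2x^3−4x^2+56x−96 = (x−5)(x^3+3x^2−16x+84) + (27x^2−108x+324)
  x^3+3x^2−16x+84 = ((1/27)x+7/27)(27x^2−108x+324) + (0)
Last nonzero remainder: 27x^2−108x+324. Dividing through by 27 gives the monic gcd x^2−4x+12.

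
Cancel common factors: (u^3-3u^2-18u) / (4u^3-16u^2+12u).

Repeated division with remainder:
  u^3-3u^2-18u = (1/4)(4u^3-16u^2+12u) + (u^2-21u)
  4u^3-16u^2+12u = (4u+68)(u^2-21u) + (1440u)
  u^2-21u = ((1/1440)u-7/480)(1440u) + (0)
Last nonzero remainder: 1440u. Dividing through by 1440 gives the monic gcd u.
Cancel u from numerator and denominator to get the reduced form.

(u^2-3u-18)/(4u^2-16u+12)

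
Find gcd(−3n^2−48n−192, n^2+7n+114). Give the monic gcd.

1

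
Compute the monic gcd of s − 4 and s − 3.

1

By polynomial division,
  s − 4 = (s − 3) + (−1)
  s − 3 = (−s + 3)(−1) + (0)
The last nonzero remainder is the constant −1, so the polynomials are coprime and gcd = 1.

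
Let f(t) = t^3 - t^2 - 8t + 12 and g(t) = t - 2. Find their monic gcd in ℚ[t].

Repeated division with remainder:
  t^3 - t^2 - 8t + 12 = (t^2 + t - 6)(t - 2) + (0)
The last nonzero remainder t - 2 is already monic.

t - 2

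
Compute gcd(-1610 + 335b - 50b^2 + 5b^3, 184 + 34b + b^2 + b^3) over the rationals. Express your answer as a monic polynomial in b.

Euclidean algorithm in ℚ[b]:
  5b^3 - 50b^2 + 335b - 1610 = (5)(b^3 + b^2 + 34b + 184) + (-55b^2 + 165b - 2530)
  b^3 + b^2 + 34b + 184 = (-(1/55)b - 4/55)(-55b^2 + 165b - 2530) + (0)
Last nonzero remainder: -55b^2 + 165b - 2530. Dividing through by -55 gives the monic gcd b^2 - 3b + 46.

46 - 3b + b^2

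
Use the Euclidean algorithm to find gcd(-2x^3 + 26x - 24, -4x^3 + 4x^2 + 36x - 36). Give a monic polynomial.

x^2 - 4x + 3

Apply the Euclidean algorithm:
  -2x^3 + 26x - 24 = (1/2)(-4x^3 + 4x^2 + 36x - 36) + (-2x^2 + 8x - 6)
  -4x^3 + 4x^2 + 36x - 36 = (2x + 6)(-2x^2 + 8x - 6) + (0)
Last nonzero remainder: -2x^2 + 8x - 6. Dividing through by -2 gives the monic gcd x^2 - 4x + 3.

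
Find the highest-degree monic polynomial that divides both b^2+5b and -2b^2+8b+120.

1

Repeated division with remainder:
  b^2+5b = (-1/2)(-2b^2+8b+120) + (9b+60)
  -2b^2+8b+120 = (-(2/9)b+64/27)(9b+60) + (-200/9)
  9b+60 = (-(81/200)b-27/10)(-200/9) + (0)
The last nonzero remainder is the constant -200/9, so the polynomials are coprime and gcd = 1.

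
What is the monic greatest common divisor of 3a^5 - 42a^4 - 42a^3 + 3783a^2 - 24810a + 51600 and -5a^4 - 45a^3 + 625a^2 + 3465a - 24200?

a^2 - 13a + 40

Apply the Euclidean algorithm:
  3a^5 - 42a^4 - 42a^3 + 3783a^2 - 24810a + 51600 = (-(3/5)a + 69/5)(-5a^4 - 45a^3 + 625a^2 + 3465a - 24200) + (954a^3 - 2763a^2 - 87147a + 385560)
  -5a^4 - 45a^3 + 625a^2 + 3465a - 24200 = (-(5/954)a - 6305/101124)(954a^3 - 2763a^2 - 87147a + 385560) + (-(45125/11236)a^2 + (586625/11236)a - 451250/2809)
  954a^3 - 2763a^2 - 87147a + 385560 = (-(10719144/45125)a - 108303804/45125)(-(45125/11236)a^2 + (586625/11236)a - 451250/2809) + (0)
Last nonzero remainder: -(45125/11236)a^2 + (586625/11236)a - 451250/2809. Dividing through by -45125/11236 gives the monic gcd a^2 - 13a + 40.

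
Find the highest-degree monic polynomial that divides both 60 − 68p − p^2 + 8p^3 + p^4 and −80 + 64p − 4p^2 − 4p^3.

Apply the Euclidean algorithm:
  p^4 + 8p^3 − p^2 − 68p + 60 = (−(1/4)p − 7/4)(−4p^3 − 4p^2 + 64p − 80) + (8p^2 + 24p − 80)
  −4p^3 − 4p^2 + 64p − 80 = (−(1/2)p + 1)(8p^2 + 24p − 80) + (0)
Last nonzero remainder: 8p^2 + 24p − 80. Dividing through by 8 gives the monic gcd p^2 + 3p − 10.

−10 + 3p + p^2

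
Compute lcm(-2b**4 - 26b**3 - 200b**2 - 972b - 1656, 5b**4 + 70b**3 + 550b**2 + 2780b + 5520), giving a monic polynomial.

b**5 + 17b**4 + 152b**3 + 886b**2 + 2772b + 3312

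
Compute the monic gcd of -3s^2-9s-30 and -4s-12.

1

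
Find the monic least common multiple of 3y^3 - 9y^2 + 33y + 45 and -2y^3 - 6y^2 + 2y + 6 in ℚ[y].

Euclidean algorithm in ℚ[y]:
  3y^3 - 9y^2 + 33y + 45 = (-3/2)(-2y^3 - 6y^2 + 2y + 6) + (-18y^2 + 36y + 54)
  -2y^3 - 6y^2 + 2y + 6 = ((1/9)y + 5/9)(-18y^2 + 36y + 54) + (-24y - 24)
  -18y^2 + 36y + 54 = ((3/4)y - 9/4)(-24y - 24) + (0)
Last nonzero remainder: -24y - 24. Dividing through by -24 gives the monic gcd y + 1.
Then lcm(f, g) = f·g / gcd(f, g); expanding and making the result monic gives the answer.

y^5 - y^4 + 2y^3 + 46y^2 - 3y - 45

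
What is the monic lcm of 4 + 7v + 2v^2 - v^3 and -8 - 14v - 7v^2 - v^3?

-32 - 80v - 62v^2 - 11v^3 + 4v^4 + v^5

Euclidean algorithm in ℚ[v]:
  -v^3 + 2v^2 + 7v + 4 = (-v^3 - 7v^2 - 14v - 8) + (9v^2 + 21v + 12)
  -v^3 - 7v^2 - 14v - 8 = (-(1/9)v - 14/27)(9v^2 + 21v + 12) + (-(16/9)v - 16/9)
  9v^2 + 21v + 12 = (-(81/16)v - 27/4)(-(16/9)v - 16/9) + (0)
Last nonzero remainder: -(16/9)v - 16/9. Dividing through by -16/9 gives the monic gcd v + 1.
Then lcm(f, g) = f·g / gcd(f, g); expanding and making the result monic gives the answer.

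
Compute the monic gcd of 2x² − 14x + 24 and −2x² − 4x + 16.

1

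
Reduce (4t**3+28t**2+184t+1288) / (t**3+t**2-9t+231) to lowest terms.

(4t**2+184)/(t**2-6t+33)

Euclidean algorithm in ℚ[t]:
  4t**3+28t**2+184t+1288 = (4)(t**3+t**2-9t+231) + (24t**2+220t+364)
  t**3+t**2-9t+231 = ((1/24)t-49/144)(24t**2+220t+364) + ((1825/36)t+12775/36)
  24t**2+220t+364 = ((864/1825)t+1872/1825)((1825/36)t+12775/36) + (0)
Last nonzero remainder: (1825/36)t+12775/36. Dividing through by 1825/36 gives the monic gcd t+7.
Cancel t+7 from numerator and denominator to get the reduced form.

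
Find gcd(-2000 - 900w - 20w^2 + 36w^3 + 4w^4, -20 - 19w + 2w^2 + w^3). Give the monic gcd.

Repeated division with remainder:
  4w^4 + 36w^3 - 20w^2 - 900w - 2000 = (4w + 28)(w^3 + 2w^2 - 19w - 20) + (-288w - 1440)
  w^3 + 2w^2 - 19w - 20 = (-(1/288)w^2 + (1/96)w + 1/72)(-288w - 1440) + (0)
Last nonzero remainder: -288w - 1440. Dividing through by -288 gives the monic gcd w + 5.

5 + w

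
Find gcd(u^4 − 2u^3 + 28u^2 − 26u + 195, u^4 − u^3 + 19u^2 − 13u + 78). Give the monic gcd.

u^2 + 13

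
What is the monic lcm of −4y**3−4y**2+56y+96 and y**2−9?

By polynomial division,
  −4y**3−4y**2+56y+96 = (−4y−4)(y**2−9) + (20y+60)
  y**2−9 = ((1/20)y−3/20)(20y+60) + (0)
Last nonzero remainder: 20y+60. Dividing through by 20 gives the monic gcd y+3.
Then lcm(f, g) = f·g / gcd(f, g); expanding and making the result monic gives the answer.

y**4−2y**3−17y**2+18y+72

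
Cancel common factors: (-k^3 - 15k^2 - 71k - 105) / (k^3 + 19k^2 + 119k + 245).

Euclidean algorithm in ℚ[k]:
  -k^3 - 15k^2 - 71k - 105 = (-1)(k^3 + 19k^2 + 119k + 245) + (4k^2 + 48k + 140)
  k^3 + 19k^2 + 119k + 245 = ((1/4)k + 7/4)(4k^2 + 48k + 140) + (0)
Last nonzero remainder: 4k^2 + 48k + 140. Dividing through by 4 gives the monic gcd k^2 + 12k + 35.
Cancel k^2 + 12k + 35 from numerator and denominator to get the reduced form.

(-k - 3)/(k + 7)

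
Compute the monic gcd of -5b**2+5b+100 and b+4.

By polynomial division,
  -5b**2+5b+100 = (-5b+25)(b+4) + (0)
The last nonzero remainder b+4 is already monic.

b+4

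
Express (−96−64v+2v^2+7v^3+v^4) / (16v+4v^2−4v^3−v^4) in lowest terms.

(12−v−v^2)/(−2v+v^2)

Euclidean algorithm in ℚ[v]:
  v^4+7v^3+2v^2−64v−96 = (−1)(−v^4−4v^3+4v^2+16v) + (3v^3+6v^2−48v−96)
  −v^4−4v^3+4v^2+16v = (−(1/3)v−2/3)(3v^3+6v^2−48v−96) + (−8v^2−48v−64)
  3v^3+6v^2−48v−96 = (−(3/8)v+3/2)(−8v^2−48v−64) + (0)
Last nonzero remainder: −8v^2−48v−64. Dividing through by −8 gives the monic gcd v^2+6v+8.
Cancel v^2+6v+8 from numerator and denominator to get the reduced form.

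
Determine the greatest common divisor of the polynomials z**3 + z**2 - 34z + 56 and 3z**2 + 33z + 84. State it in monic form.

z + 7

Euclidean algorithm in ℚ[z]:
  z**3 + z**2 - 34z + 56 = ((1/3)z - 10/3)(3z**2 + 33z + 84) + (48z + 336)
  3z**2 + 33z + 84 = ((1/16)z + 1/4)(48z + 336) + (0)
Last nonzero remainder: 48z + 336. Dividing through by 48 gives the monic gcd z + 7.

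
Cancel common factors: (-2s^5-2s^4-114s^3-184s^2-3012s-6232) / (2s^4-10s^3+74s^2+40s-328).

Repeated division with remainder:
  -2s^5-2s^4-114s^3-184s^2-3012s-6232 = (-s-6)(2s^4-10s^3+74s^2+40s-328) + (-100s^3+300s^2-3100s-8200)
  2s^4-10s^3+74s^2+40s-328 = (-(1/50)s+1/25)(-100s^3+300s^2-3100s-8200) + (0)
Last nonzero remainder: -100s^3+300s^2-3100s-8200. Dividing through by -100 gives the monic gcd s^3-3s^2+31s+82.
Cancel s^3-3s^2+31s+82 from numerator and denominator to get the reduced form.

(-s^2-4s-38)/(s-2)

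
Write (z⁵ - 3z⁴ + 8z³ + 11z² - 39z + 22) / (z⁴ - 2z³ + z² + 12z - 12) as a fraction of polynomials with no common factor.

(z³ - 4z² + 14z - 11)/(z² - 3z + 6)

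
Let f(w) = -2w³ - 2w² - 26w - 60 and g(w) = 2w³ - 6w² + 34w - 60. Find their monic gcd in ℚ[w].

w² - w + 15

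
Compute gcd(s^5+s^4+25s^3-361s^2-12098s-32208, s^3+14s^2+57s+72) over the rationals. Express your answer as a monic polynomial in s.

s^2+11s+24

By polynomial division,
  s^5+s^4+25s^3-361s^2-12098s-32208 = (s^2-13s+150)(s^3+14s^2+57s+72) + (-1792s^2-19712s-43008)
  s^3+14s^2+57s+72 = (-(1/1792)s-3/1792)(-1792s^2-19712s-43008) + (0)
Last nonzero remainder: -1792s^2-19712s-43008. Dividing through by -1792 gives the monic gcd s^2+11s+24.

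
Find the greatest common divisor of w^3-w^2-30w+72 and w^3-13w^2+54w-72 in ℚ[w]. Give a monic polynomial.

w^2-7w+12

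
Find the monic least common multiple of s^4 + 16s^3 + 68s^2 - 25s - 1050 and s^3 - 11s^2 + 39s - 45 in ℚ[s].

Euclidean algorithm in ℚ[s]:
  s^4 + 16s^3 + 68s^2 - 25s - 1050 = (s + 27)(s^3 - 11s^2 + 39s - 45) + (326s^2 - 1033s + 165)
  s^3 - 11s^2 + 39s - 45 = ((1/326)s - 2553/106276)(326s^2 - 1033s + 165) + ((1453725/106276)s - 4361175/106276)
  326s^2 - 1033s + 165 = ((34645976/1453725)s - 1169036/290745)((1453725/106276)s - 4361175/106276) + (0)
Last nonzero remainder: (1453725/106276)s - 4361175/106276. Dividing through by 1453725/106276 gives the monic gcd s - 3.
Then lcm(f, g) = f·g / gcd(f, g); expanding and making the result monic gives the answer.

s^6 + 8s^5 - 45s^4 - 329s^3 + 170s^2 + 8025s - 15750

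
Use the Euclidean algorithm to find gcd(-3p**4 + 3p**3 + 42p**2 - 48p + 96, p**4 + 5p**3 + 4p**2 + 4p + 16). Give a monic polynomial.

p**3 + 3p**2 - 2p + 8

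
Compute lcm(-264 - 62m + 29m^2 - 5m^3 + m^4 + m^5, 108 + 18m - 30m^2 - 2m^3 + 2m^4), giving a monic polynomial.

2376 + 558m - 525m^2 - 17m^3 + 20m^4 - 14m^5 + m^6 + m^7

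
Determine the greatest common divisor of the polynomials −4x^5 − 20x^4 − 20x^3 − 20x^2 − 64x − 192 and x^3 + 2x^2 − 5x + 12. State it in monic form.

x^3 + 2x^2 − 5x + 12

Repeated division with remainder:
  −4x^5 − 20x^4 − 20x^3 − 20x^2 − 64x − 192 = (−4x^2 − 12x − 16)(x^3 + 2x^2 − 5x + 12) + (0)
The last nonzero remainder x^3 + 2x^2 − 5x + 12 is already monic.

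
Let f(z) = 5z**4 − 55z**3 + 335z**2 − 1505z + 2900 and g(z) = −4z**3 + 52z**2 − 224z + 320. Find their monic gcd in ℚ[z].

z**2 − 9z + 20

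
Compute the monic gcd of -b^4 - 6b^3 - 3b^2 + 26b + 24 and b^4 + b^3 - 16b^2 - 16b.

Repeated division with remainder:
  -b^4 - 6b^3 - 3b^2 + 26b + 24 = (-1)(b^4 + b^3 - 16b^2 - 16b) + (-5b^3 - 19b^2 + 10b + 24)
  b^4 + b^3 - 16b^2 - 16b = (-(1/5)b + 14/25)(-5b^3 - 19b^2 + 10b + 24) + (-(84/25)b^2 - (84/5)b - 336/25)
  -5b^3 - 19b^2 + 10b + 24 = ((125/84)b - 25/14)(-(84/25)b^2 - (84/5)b - 336/25) + (0)
Last nonzero remainder: -(84/25)b^2 - (84/5)b - 336/25. Dividing through by -84/25 gives the monic gcd b^2 + 5b + 4.

b^2 + 5b + 4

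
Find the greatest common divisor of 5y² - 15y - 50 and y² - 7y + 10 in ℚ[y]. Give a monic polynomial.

y - 5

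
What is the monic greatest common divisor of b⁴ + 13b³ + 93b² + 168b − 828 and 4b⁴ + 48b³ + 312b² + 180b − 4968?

b³ + 15b² + 123b + 414

Euclidean algorithm in ℚ[b]:
  b⁴ + 13b³ + 93b² + 168b − 828 = (1/4)(4b⁴ + 48b³ + 312b² + 180b − 4968) + (b³ + 15b² + 123b + 414)
  4b⁴ + 48b³ + 312b² + 180b − 4968 = (4b − 12)(b³ + 15b² + 123b + 414) + (0)
The last nonzero remainder b³ + 15b² + 123b + 414 is already monic.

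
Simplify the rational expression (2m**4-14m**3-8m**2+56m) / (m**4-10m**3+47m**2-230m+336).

(2m**2+4m)/(m**2-m+24)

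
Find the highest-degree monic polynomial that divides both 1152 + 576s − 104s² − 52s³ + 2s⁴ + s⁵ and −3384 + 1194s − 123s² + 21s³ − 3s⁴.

Apply the Euclidean algorithm:
  s⁵ + 2s⁴ − 52s³ − 104s² + 576s + 1152 = (−(1/3)s − 3)(−3s⁴ + 21s³ − 123s² + 1194s − 3384) + (−30s³ − 75s² + 3030s − 9000)
  −3s⁴ + 21s³ − 123s² + 1194s − 3384 = ((1/10)s − 19/20)(−30s³ − 75s² + 3030s − 9000) + (−(1989/4)s² + (9945/2)s − 11934)
  −30s³ − 75s² + 3030s − 9000 = ((40/663)s + 500/663)(−(1989/4)s² + (9945/2)s − 11934) + (0)
Last nonzero remainder: −(1989/4)s² + (9945/2)s − 11934. Dividing through by −1989/4 gives the monic gcd s² − 10s + 24.

24 − 10s + s²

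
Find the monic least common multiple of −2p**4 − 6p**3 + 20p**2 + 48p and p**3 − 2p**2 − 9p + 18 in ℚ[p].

p**6 + 4p**5 − 13p**4 − 52p**3 + 36p**2 + 144p

Repeated division with remainder:
  −2p**4 − 6p**3 + 20p**2 + 48p = (−2p − 10)(p**3 − 2p**2 − 9p + 18) + (−18p**2 − 6p + 180)
  p**3 − 2p**2 − 9p + 18 = (−(1/18)p + 7/54)(−18p**2 − 6p + 180) + ((16/9)p − 16/3)
  −18p**2 − 6p + 180 = (−(81/8)p − 135/4)((16/9)p − 16/3) + (0)
Last nonzero remainder: (16/9)p − 16/3. Dividing through by 16/9 gives the monic gcd p − 3.
Then lcm(f, g) = f·g / gcd(f, g); expanding and making the result monic gives the answer.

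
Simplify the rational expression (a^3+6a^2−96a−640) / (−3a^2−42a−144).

(−a^2+2a+80)/(3a+18)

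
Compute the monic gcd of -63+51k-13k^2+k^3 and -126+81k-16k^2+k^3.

21-10k+k^2

Repeated division with remainder:
  k^3-13k^2+51k-63 = (k^3-16k^2+81k-126) + (3k^2-30k+63)
  k^3-16k^2+81k-126 = ((1/3)k-2)(3k^2-30k+63) + (0)
Last nonzero remainder: 3k^2-30k+63. Dividing through by 3 gives the monic gcd k^2-10k+21.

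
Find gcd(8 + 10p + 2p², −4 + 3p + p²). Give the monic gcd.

4 + p

Euclidean algorithm in ℚ[p]:
  2p² + 10p + 8 = (2)(p² + 3p − 4) + (4p + 16)
  p² + 3p − 4 = ((1/4)p − 1/4)(4p + 16) + (0)
Last nonzero remainder: 4p + 16. Dividing through by 4 gives the monic gcd p + 4.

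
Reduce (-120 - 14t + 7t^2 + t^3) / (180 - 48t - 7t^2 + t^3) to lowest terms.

(-20 + t + t^2)/(30 - 13t + t^2)

Repeated division with remainder:
  t^3 + 7t^2 - 14t - 120 = (t^3 - 7t^2 - 48t + 180) + (14t^2 + 34t - 300)
  t^3 - 7t^2 - 48t + 180 = ((1/14)t - 33/49)(14t^2 + 34t - 300) + (-(180/49)t - 1080/49)
  14t^2 + 34t - 300 = (-(343/90)t + 245/18)(-(180/49)t - 1080/49) + (0)
Last nonzero remainder: -(180/49)t - 1080/49. Dividing through by -180/49 gives the monic gcd t + 6.
Cancel t + 6 from numerator and denominator to get the reduced form.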